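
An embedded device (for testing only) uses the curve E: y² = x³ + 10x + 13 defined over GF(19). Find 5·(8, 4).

(15, 17)

Write P = (8, 4).
Double-and-add on 5 = (101)₂. Start with P = (8, 4) for the leading 1-bit.
double: tangent at (8, 4): λ = (3·8² + 10)/(2·4) ≡ 12/8. 8⁻¹ ≡ 12 (mod 19), so λ ≡ 12·12 ≡ 11.
  x = λ² - 8 - 8 = 121 - 16 ≡ 10; y = λ·(8 - 10) - 4 ≡ 12. → (10, 12)
double: tangent at (10, 12): λ = (3·10² + 10)/(2·12) ≡ 6/5. 5⁻¹ ≡ 4 (mod 19) since 5·4 = 20 ≡ 1, so λ ≡ 6·4 ≡ 5.
  x = λ² - 10 - 10 = 25 - 20 ≡ 5; y = λ·(10 - 5) - 12 ≡ 13. → (5, 13)
add P: (5, 13) + (8, 4). λ = (4 - 13)/(8 - 5) ≡ 10/3 mod 19. 3⁻¹ ≡ 13 (mod 19), so λ ≡ 16.
  x = λ² - 5 - 8 = 256 - 13 ≡ 15; y = λ·(5 - 15) - 13 ≡ 17. → (15, 17)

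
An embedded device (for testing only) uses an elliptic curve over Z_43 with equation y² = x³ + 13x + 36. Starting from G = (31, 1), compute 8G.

Double-and-add on 8 = (1000)₂. Start with G = (31, 1) for the leading 1-bit.
double: tangent at (31, 1): λ = (3·31² + 13)/(2·1) ≡ 15/2. 2⁻¹ ≡ 22 (mod 43) since 2·22 = 44 ≡ 1, so λ ≡ 15·22 ≡ 29.
  x = λ² - 31 - 31 = 841 - 62 ≡ 5; y = λ·(31 - 5) - 1 ≡ 22. → (5, 22)
double: tangent at (5, 22): λ = (3·5² + 13)/(2·22) ≡ 2/1. 1⁻¹ ≡ 1 (mod 43) since 1·1 = 1 ≡ 1, so λ ≡ 2·1 ≡ 2.
  x = λ² - 5 - 5 = 4 - 10 ≡ 37; y = λ·(5 - 37) - 22 ≡ 0. → (37, 0)
double: (37, 0) + (37, 0): same x and y₁ ≡ -y₂, so the sum is ∞.

O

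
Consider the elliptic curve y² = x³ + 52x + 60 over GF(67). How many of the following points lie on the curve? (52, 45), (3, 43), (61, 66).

(52, 45): 45² ≡ 15, rhs ≡ 59 → off.
(3, 43): 43² ≡ 40, rhs ≡ 42 → off.
(61, 66): 66² ≡ 1, rhs ≡ 1 → on.

1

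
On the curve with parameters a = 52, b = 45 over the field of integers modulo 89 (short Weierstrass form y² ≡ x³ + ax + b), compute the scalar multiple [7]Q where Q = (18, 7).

Repeated addition: build up to 7Q.
2Q: tangent at (18, 7): λ = (3·18² + 52)/(2·7) ≡ 45/14. 14⁻¹ ≡ 70 (mod 89) since 14·70 = 980 ≡ 1, so λ ≡ 45·70 ≡ 35.
  x = λ² - 18 - 18 = 1225 - 36 ≡ 32; y = λ·(18 - 32) - 7 ≡ 37. → (32, 37)
3Q: (32, 37) + (18, 7). λ = (7 - 37)/(18 - 32) ≡ 59/75 mod 89. 75⁻¹ ≡ 19 (mod 89) since 75·19 = 1425 ≡ 1, so λ ≡ 53.
  x = λ² - 32 - 18 = 2809 - 50 ≡ 0; y = λ·(32 - 0) - 37 ≡ 57. → (0, 57)
4Q: (0, 57) + (18, 7). λ = (7 - 57)/(18 - 0) ≡ 39/18 mod 89. 18⁻¹ ≡ 5 (mod 89), so λ ≡ 17.
  x = λ² - 0 - 18 = 289 - 18 ≡ 4; y = λ·(0 - 4) - 57 ≡ 53. → (4, 53)
5Q: (4, 53) + (18, 7). λ = (7 - 53)/(18 - 4) ≡ 43/14 mod 89. 14⁻¹ ≡ 70 (mod 89), so λ ≡ 73.
  x = λ² - 4 - 18 = 5329 - 22 ≡ 56; y = λ·(4 - 56) - 53 ≡ 67. → (56, 67)
6Q: (56, 67) + (18, 7). λ = (7 - 67)/(18 - 56) ≡ 29/51 mod 89. 51⁻¹ ≡ 7 (mod 89), so λ ≡ 25.
  x = λ² - 56 - 18 = 625 - 74 ≡ 17; y = λ·(56 - 17) - 67 ≡ 18. → (17, 18)
7Q: (17, 18) + (18, 7). λ = (7 - 18)/(18 - 17) ≡ 78/1 mod 89. 1⁻¹ ≡ 1 (mod 89) since 1·1 = 1 ≡ 1, so λ ≡ 78.
  x = λ² - 17 - 18 = 6084 - 35 ≡ 86; y = λ·(17 - 86) - 18 ≡ 29. → (86, 29)

(86, 29)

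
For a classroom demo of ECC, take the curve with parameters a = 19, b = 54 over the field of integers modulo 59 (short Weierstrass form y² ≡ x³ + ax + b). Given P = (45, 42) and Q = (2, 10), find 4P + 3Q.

(41, 4)

First 4P:
Double-and-add on 4 = (100)₂. Start with P = (45, 42) for the leading 1-bit.
double: tangent at (45, 42): λ = (3·45² + 19)/(2·42) ≡ 17/25. 25⁻¹ ≡ 26 (mod 59) since 25·26 = 650 ≡ 1, so λ ≡ 17·26 ≡ 29.
  x = λ² - 45 - 45 = 841 - 90 ≡ 43; y = λ·(45 - 43) - 42 ≡ 16. → (43, 16)
double: tangent at (43, 16): λ = (3·43² + 19)/(2·16) ≡ 20/32. 32⁻¹ ≡ 24 (mod 59), so λ ≡ 20·24 ≡ 8.
  x = λ² - 43 - 43 = 64 - 86 ≡ 37; y = λ·(43 - 37) - 16 ≡ 32. → (37, 32)
4P = (37, 32).
Next 3Q:
Repeated addition: build up to 3Q.
2Q: tangent at (2, 10): λ = (3·2² + 19)/(2·10) ≡ 31/20. 20⁻¹ ≡ 3 (mod 59) since 20·3 = 60 ≡ 1, so λ ≡ 31·3 ≡ 34.
  x = λ² - 2 - 2 = 1156 - 4 ≡ 31; y = λ·(2 - 31) - 10 ≡ 7. → (31, 7)
3Q: (31, 7) + (2, 10). λ = (10 - 7)/(2 - 31) ≡ 3/30 mod 59. 30⁻¹ ≡ 2 (mod 59), so λ ≡ 6.
  x = λ² - 31 - 2 = 36 - 33 ≡ 3; y = λ·(31 - 3) - 7 ≡ 43. → (3, 43)
3Q = (3, 43).
Finally 4P + 3Q:
(37, 32) + (3, 43). λ = (43 - 32)/(3 - 37) ≡ 11/25 mod 59. 25⁻¹ ≡ 26 (mod 59) since 25·26 = 650 ≡ 1, so λ ≡ 50.
  x = λ² - 37 - 3 = 2500 - 40 ≡ 41; y = λ·(37 - 41) - 32 ≡ 4. → (41, 4)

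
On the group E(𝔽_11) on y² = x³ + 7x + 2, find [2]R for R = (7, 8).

tangent at (7, 8): λ = (3·7² + 7)/(2·8) ≡ 0/5. 5⁻¹ ≡ 9 (mod 11), so λ ≡ 0·9 ≡ 0.
  x = λ² - 7 - 7 = 0 - 14 ≡ 8; y = λ·(7 - 8) - 8 ≡ 3. → (8, 3)

(8, 3)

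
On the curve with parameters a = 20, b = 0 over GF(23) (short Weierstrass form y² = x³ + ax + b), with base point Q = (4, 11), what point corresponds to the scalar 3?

(4, 12)

Repeated addition: build up to 3Q.
2Q: tangent at (4, 11): λ = (3·4² + 20)/(2·11) ≡ 22/22. 22⁻¹ ≡ 22 (mod 23), so λ ≡ 22·22 ≡ 1.
  x = λ² - 4 - 4 = 1 - 8 ≡ 16; y = λ·(4 - 16) - 11 ≡ 0. → (16, 0)
3Q: (16, 0) + (4, 11). λ = (11 - 0)/(4 - 16) ≡ 11/11 mod 23. 11⁻¹ ≡ 21 (mod 23) since 11·21 = 231 ≡ 1, so λ ≡ 1.
  x = λ² - 16 - 4 = 1 - 20 ≡ 4; y = λ·(16 - 4) - 0 ≡ 12. → (4, 12)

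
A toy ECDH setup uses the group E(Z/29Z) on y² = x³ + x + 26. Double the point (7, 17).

(20, 10)

tangent at (7, 17): λ = (3·7² + 1)/(2·17) ≡ 3/5. 5⁻¹ ≡ 6 (mod 29), so λ ≡ 3·6 ≡ 18.
  x = λ² - 7 - 7 = 324 - 14 ≡ 20; y = λ·(7 - 20) - 17 ≡ 10. → (20, 10)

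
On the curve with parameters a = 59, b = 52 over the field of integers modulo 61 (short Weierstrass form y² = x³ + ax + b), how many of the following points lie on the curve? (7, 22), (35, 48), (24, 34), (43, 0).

(7, 22): 22² ≡ 57, rhs ≡ 15 → off.
(35, 48): 48² ≡ 47, rhs ≡ 35 → off.
(24, 34): 34² ≡ 58, rhs ≡ 42 → off.
(43, 0): 0² ≡ 0, rhs ≡ 51 → off.

0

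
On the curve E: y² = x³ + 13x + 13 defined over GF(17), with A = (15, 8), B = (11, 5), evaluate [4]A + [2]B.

(9, 14)

First 4A:
Double-and-add on 4 = (100)₂. Start with A = (15, 8) for the leading 1-bit.
double: tangent at (15, 8): λ = (3·15² + 13)/(2·8) ≡ 8/16. 16⁻¹ ≡ 16 (mod 17), so λ ≡ 8·16 ≡ 9.
  x = λ² - 15 - 15 = 81 - 30 ≡ 0; y = λ·(15 - 0) - 8 ≡ 8. → (0, 8)
double: tangent at (0, 8): λ = (3·0² + 13)/(2·8) ≡ 13/16. 16⁻¹ ≡ 16 (mod 17) since 16·16 = 256 ≡ 1, so λ ≡ 13·16 ≡ 4.
  x = λ² - 0 - 0 = 16 - 0 ≡ 16; y = λ·(0 - 16) - 8 ≡ 13. → (16, 13)
4A = (16, 13).
Next 2B:
Repeated addition: build up to 2B.
2B: tangent at (11, 5): λ = (3·11² + 13)/(2·5) ≡ 2/10. 10⁻¹ ≡ 12 (mod 17), so λ ≡ 2·12 ≡ 7.
  x = λ² - 11 - 11 = 49 - 22 ≡ 10; y = λ·(11 - 10) - 5 ≡ 2. → (10, 2)
2B = (10, 2).
Finally 4A + 2B:
(16, 13) + (10, 2). λ = (2 - 13)/(10 - 16) ≡ 6/11 mod 17. 11⁻¹ ≡ 14 (mod 17) since 11·14 = 154 ≡ 1, so λ ≡ 16.
  x = λ² - 16 - 10 = 256 - 26 ≡ 9; y = λ·(16 - 9) - 13 ≡ 14. → (9, 14)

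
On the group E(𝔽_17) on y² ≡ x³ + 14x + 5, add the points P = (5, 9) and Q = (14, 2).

(7, 2)

(5, 9) + (14, 2). λ = (2 - 9)/(14 - 5) ≡ 10/9 mod 17. 9⁻¹ ≡ 2 (mod 17) since 9·2 = 18 ≡ 1, so λ ≡ 3.
  x = λ² - 5 - 14 = 9 - 19 ≡ 7; y = λ·(5 - 7) - 9 ≡ 2. → (7, 2)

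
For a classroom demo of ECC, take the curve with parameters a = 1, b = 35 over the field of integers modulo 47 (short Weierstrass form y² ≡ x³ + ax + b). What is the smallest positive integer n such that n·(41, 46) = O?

11

2P: tangent at (41, 46): λ = (3·41² + 1)/(2·46) ≡ 15/45. 45⁻¹ ≡ 23 (mod 47), so λ ≡ 15·23 ≡ 16.
  x = λ² - 41 - 41 = 256 - 82 ≡ 33; y = λ·(41 - 33) - 46 ≡ 35. → (33, 35)
3P: (33, 35) + (41, 46). λ = (46 - 35)/(41 - 33) ≡ 11/8 mod 47. 8⁻¹ ≡ 6 (mod 47) since 8·6 = 48 ≡ 1, so λ ≡ 19.
  x = λ² - 33 - 41 = 361 - 74 ≡ 5; y = λ·(33 - 5) - 35 ≡ 27. → (5, 27)
4P: (5, 27) + (41, 46). λ = (46 - 27)/(41 - 5) ≡ 19/36 mod 47. 36⁻¹ ≡ 17 (mod 47) since 36·17 = 612 ≡ 1, so λ ≡ 41.
  x = λ² - 5 - 41 = 1681 - 46 ≡ 37; y = λ·(5 - 37) - 27 ≡ 24. → (37, 24)
5P: (37, 24) + (41, 46). λ = (46 - 24)/(41 - 37) ≡ 22/4 mod 47. 4⁻¹ ≡ 12 (mod 47), so λ ≡ 29.
  x = λ² - 37 - 41 = 841 - 78 ≡ 11; y = λ·(37 - 11) - 24 ≡ 25. → (11, 25)
6P: (11, 25) + (41, 46). λ = (46 - 25)/(41 - 11) ≡ 21/30 mod 47. 30⁻¹ ≡ 11 (mod 47), so λ ≡ 43.
  x = λ² - 11 - 41 = 1849 - 52 ≡ 11; y = λ·(11 - 11) - 25 ≡ 22. → (11, 22)
7P: (11, 22) + (41, 46). λ = (46 - 22)/(41 - 11) ≡ 24/30 mod 47. 30⁻¹ ≡ 11 (mod 47) since 30·11 = 330 ≡ 1, so λ ≡ 29.
  x = λ² - 11 - 41 = 841 - 52 ≡ 37; y = λ·(11 - 37) - 22 ≡ 23. → (37, 23)
8P: (37, 23) + (41, 46). λ = (46 - 23)/(41 - 37) ≡ 23/4 mod 47. 4⁻¹ ≡ 12 (mod 47), so λ ≡ 41.
  x = λ² - 37 - 41 = 1681 - 78 ≡ 5; y = λ·(37 - 5) - 23 ≡ 20. → (5, 20)
9P: (5, 20) + (41, 46). λ = (46 - 20)/(41 - 5) ≡ 26/36 mod 47. 36⁻¹ ≡ 17 (mod 47) since 36·17 = 612 ≡ 1, so λ ≡ 19.
  x = λ² - 5 - 41 = 361 - 46 ≡ 33; y = λ·(5 - 33) - 20 ≡ 12. → (33, 12)
10P: (33, 12) + (41, 46). λ = (46 - 12)/(41 - 33) ≡ 34/8 mod 47. 8⁻¹ ≡ 6 (mod 47), so λ ≡ 16.
  x = λ² - 33 - 41 = 256 - 74 ≡ 41; y = λ·(33 - 41) - 12 ≡ 1. → (41, 1)
11P: (41, 1) + (41, 46): same x and y₁ ≡ -y₂, so the sum is O.
11P = O, so the order is 11.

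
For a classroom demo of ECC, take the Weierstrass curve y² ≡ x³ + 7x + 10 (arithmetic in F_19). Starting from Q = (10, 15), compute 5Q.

(9, 17)

Repeated addition: build up to 5Q.
2Q: tangent at (10, 15): λ = (3·10² + 7)/(2·15) ≡ 3/11. 11⁻¹ ≡ 7 (mod 19) since 11·7 = 77 ≡ 1, so λ ≡ 3·7 ≡ 2.
  x = λ² - 10 - 10 = 4 - 20 ≡ 3; y = λ·(10 - 3) - 15 ≡ 18. → (3, 18)
3Q: (3, 18) + (10, 15). λ = (15 - 18)/(10 - 3) ≡ 16/7 mod 19. 7⁻¹ ≡ 11 (mod 19), so λ ≡ 5.
  x = λ² - 3 - 10 = 25 - 13 ≡ 12; y = λ·(3 - 12) - 18 ≡ 13. → (12, 13)
4Q: (12, 13) + (10, 15). λ = (15 - 13)/(10 - 12) ≡ 2/17 mod 19. 17⁻¹ ≡ 9 (mod 19), so λ ≡ 18.
  x = λ² - 12 - 10 = 324 - 22 ≡ 17; y = λ·(12 - 17) - 13 ≡ 11. → (17, 11)
5Q: (17, 11) + (10, 15). λ = (15 - 11)/(10 - 17) ≡ 4/12 mod 19. 12⁻¹ ≡ 8 (mod 19) since 12·8 = 96 ≡ 1, so λ ≡ 13.
  x = λ² - 17 - 10 = 169 - 27 ≡ 9; y = λ·(17 - 9) - 11 ≡ 17. → (9, 17)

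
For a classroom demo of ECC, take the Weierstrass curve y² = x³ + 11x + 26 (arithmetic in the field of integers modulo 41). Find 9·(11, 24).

Write G = (11, 24).
Double-and-add on 9 = (1001)₂. Start with G = (11, 24) for the leading 1-bit.
double: tangent at (11, 24): λ = (3·11² + 11)/(2·24) ≡ 5/7. 7⁻¹ ≡ 6 (mod 41), so λ ≡ 5·6 ≡ 30.
  x = λ² - 11 - 11 = 900 - 22 ≡ 17; y = λ·(11 - 17) - 24 ≡ 1. → (17, 1)
double: tangent at (17, 1): λ = (3·17² + 11)/(2·1) ≡ 17/2. 2⁻¹ ≡ 21 (mod 41), so λ ≡ 17·21 ≡ 29.
  x = λ² - 17 - 17 = 841 - 34 ≡ 28; y = λ·(17 - 28) - 1 ≡ 8. → (28, 8)
double: tangent at (28, 8): λ = (3·28² + 11)/(2·8) ≡ 26/16. 16⁻¹ ≡ 18 (mod 41), so λ ≡ 26·18 ≡ 17.
  x = λ² - 28 - 28 = 289 - 56 ≡ 28; y = λ·(28 - 28) - 8 ≡ 33. → (28, 33)
add G: (28, 33) + (11, 24). λ = (24 - 33)/(11 - 28) ≡ 32/24 mod 41. 24⁻¹ ≡ 12 (mod 41) since 24·12 = 288 ≡ 1, so λ ≡ 15.
  x = λ² - 28 - 11 = 225 - 39 ≡ 22; y = λ·(28 - 22) - 33 ≡ 16. → (22, 16)

(22, 16)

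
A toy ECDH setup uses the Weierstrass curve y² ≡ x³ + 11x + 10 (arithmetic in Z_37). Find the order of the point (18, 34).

2P: tangent at (18, 34): λ = (3·18² + 11)/(2·34) ≡ 21/31. 31⁻¹ ≡ 6 (mod 37) since 31·6 = 186 ≡ 1, so λ ≡ 21·6 ≡ 15.
  x = λ² - 18 - 18 = 225 - 36 ≡ 4; y = λ·(18 - 4) - 34 ≡ 28. → (4, 28)
3P: (4, 28) + (18, 34). λ = (34 - 28)/(18 - 4) ≡ 6/14 mod 37. 14⁻¹ ≡ 8 (mod 37), so λ ≡ 11.
  x = λ² - 4 - 18 = 121 - 22 ≡ 25; y = λ·(4 - 25) - 28 ≡ 0. → (25, 0)
4P: (25, 0) + (18, 34). λ = (34 - 0)/(18 - 25) ≡ 34/30 mod 37. 30⁻¹ ≡ 21 (mod 37), so λ ≡ 11.
  x = λ² - 25 - 18 = 121 - 43 ≡ 4; y = λ·(25 - 4) - 0 ≡ 9. → (4, 9)
5P: (4, 9) + (18, 34). λ = (34 - 9)/(18 - 4) ≡ 25/14 mod 37. 14⁻¹ ≡ 8 (mod 37) since 14·8 = 112 ≡ 1, so λ ≡ 15.
  x = λ² - 4 - 18 = 225 - 22 ≡ 18; y = λ·(4 - 18) - 9 ≡ 3. → (18, 3)
6P: (18, 3) + (18, 34): same x and y₁ ≡ -y₂, so the sum is ∞.
6P = ∞, so the order is 6.

6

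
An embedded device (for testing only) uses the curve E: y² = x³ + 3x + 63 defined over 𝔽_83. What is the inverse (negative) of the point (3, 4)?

-(3, 4) = (3, -4 mod 83) = (3, 79).

(3, 79)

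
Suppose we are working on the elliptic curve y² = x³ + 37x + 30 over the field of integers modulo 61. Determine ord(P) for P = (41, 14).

2P: tangent at (41, 14): λ = (3·41² + 37)/(2·14) ≡ 17/28. 28⁻¹ ≡ 24 (mod 61), so λ ≡ 17·24 ≡ 42.
  x = λ² - 41 - 41 = 1764 - 82 ≡ 35; y = λ·(41 - 35) - 14 ≡ 55. → (35, 55)
3P: (35, 55) + (41, 14). λ = (14 - 55)/(41 - 35) ≡ 20/6 mod 61. 6⁻¹ ≡ 51 (mod 61), so λ ≡ 44.
  x = λ² - 35 - 41 = 1936 - 76 ≡ 30; y = λ·(35 - 30) - 55 ≡ 43. → (30, 43)
4P: (30, 43) + (41, 14). λ = (14 - 43)/(41 - 30) ≡ 32/11 mod 61. 11⁻¹ ≡ 50 (mod 61), so λ ≡ 14.
  x = λ² - 30 - 41 = 196 - 71 ≡ 3; y = λ·(30 - 3) - 43 ≡ 30. → (3, 30)
5P: (3, 30) + (41, 14). λ = (14 - 30)/(41 - 3) ≡ 45/38 mod 61. 38⁻¹ ≡ 53 (mod 61), so λ ≡ 6.
  x = λ² - 3 - 41 = 36 - 44 ≡ 53; y = λ·(3 - 53) - 30 ≡ 36. → (53, 36)
6P: (53, 36) + (41, 14). λ = (14 - 36)/(41 - 53) ≡ 39/49 mod 61. 49⁻¹ ≡ 5 (mod 61) since 49·5 = 245 ≡ 1, so λ ≡ 12.
  x = λ² - 53 - 41 = 144 - 94 ≡ 50; y = λ·(53 - 50) - 36 ≡ 0. → (50, 0)
7P: (50, 0) + (41, 14). λ = (14 - 0)/(41 - 50) ≡ 14/52 mod 61. 52⁻¹ ≡ 27 (mod 61) since 52·27 = 1404 ≡ 1, so λ ≡ 12.
  x = λ² - 50 - 41 = 144 - 91 ≡ 53; y = λ·(50 - 53) - 0 ≡ 25. → (53, 25)
8P: (53, 25) + (41, 14). λ = (14 - 25)/(41 - 53) ≡ 50/49 mod 61. 49⁻¹ ≡ 5 (mod 61), so λ ≡ 6.
  x = λ² - 53 - 41 = 36 - 94 ≡ 3; y = λ·(53 - 3) - 25 ≡ 31. → (3, 31)
9P: (3, 31) + (41, 14). λ = (14 - 31)/(41 - 3) ≡ 44/38 mod 61. 38⁻¹ ≡ 53 (mod 61) since 38·53 = 2014 ≡ 1, so λ ≡ 14.
  x = λ² - 3 - 41 = 196 - 44 ≡ 30; y = λ·(3 - 30) - 31 ≡ 18. → (30, 18)
10P: (30, 18) + (41, 14). λ = (14 - 18)/(41 - 30) ≡ 57/11 mod 61. 11⁻¹ ≡ 50 (mod 61) since 11·50 = 550 ≡ 1, so λ ≡ 44.
  x = λ² - 30 - 41 = 1936 - 71 ≡ 35; y = λ·(30 - 35) - 18 ≡ 6. → (35, 6)
11P: (35, 6) + (41, 14). λ = (14 - 6)/(41 - 35) ≡ 8/6 mod 61. 6⁻¹ ≡ 51 (mod 61) since 6·51 = 306 ≡ 1, so λ ≡ 42.
  x = λ² - 35 - 41 = 1764 - 76 ≡ 41; y = λ·(35 - 41) - 6 ≡ 47. → (41, 47)
12P: (41, 47) + (41, 14): same x and y₁ ≡ -y₂, so the sum is O.
12P = O, so the order is 12.

12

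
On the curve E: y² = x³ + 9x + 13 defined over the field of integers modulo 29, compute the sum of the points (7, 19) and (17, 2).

(25, 0)

(7, 19) + (17, 2). λ = (2 - 19)/(17 - 7) ≡ 12/10 mod 29. 10⁻¹ ≡ 3 (mod 29), so λ ≡ 7.
  x = λ² - 7 - 17 = 49 - 24 ≡ 25; y = λ·(7 - 25) - 19 ≡ 0. → (25, 0)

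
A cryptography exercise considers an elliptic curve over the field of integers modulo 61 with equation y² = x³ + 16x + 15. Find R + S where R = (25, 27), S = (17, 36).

(25, 27) + (17, 36). λ = (36 - 27)/(17 - 25) ≡ 9/53 mod 61. 53⁻¹ ≡ 38 (mod 61) since 53·38 = 2014 ≡ 1, so λ ≡ 37.
  x = λ² - 25 - 17 = 1369 - 42 ≡ 46; y = λ·(25 - 46) - 27 ≡ 50. → (46, 50)

(46, 50)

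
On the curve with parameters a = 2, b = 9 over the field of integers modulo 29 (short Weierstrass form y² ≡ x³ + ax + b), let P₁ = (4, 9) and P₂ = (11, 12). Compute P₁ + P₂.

(13, 12)

(4, 9) + (11, 12). λ = (12 - 9)/(11 - 4) ≡ 3/7 mod 29. 7⁻¹ ≡ 25 (mod 29) since 7·25 = 175 ≡ 1, so λ ≡ 17.
  x = λ² - 4 - 11 = 289 - 15 ≡ 13; y = λ·(4 - 13) - 9 ≡ 12. → (13, 12)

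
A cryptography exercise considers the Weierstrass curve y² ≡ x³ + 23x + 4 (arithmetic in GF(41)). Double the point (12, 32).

tangent at (12, 32): λ = (3·12² + 23)/(2·32) ≡ 4/23. 23⁻¹ ≡ 25 (mod 41) since 23·25 = 575 ≡ 1, so λ ≡ 4·25 ≡ 18.
  x = λ² - 12 - 12 = 324 - 24 ≡ 13; y = λ·(12 - 13) - 32 ≡ 32. → (13, 32)

(13, 32)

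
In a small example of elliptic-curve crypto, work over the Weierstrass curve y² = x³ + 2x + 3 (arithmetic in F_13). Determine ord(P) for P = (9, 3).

2P: tangent at (9, 3): λ = (3·9² + 2)/(2·3) ≡ 11/6. 6⁻¹ ≡ 11 (mod 13), so λ ≡ 11·11 ≡ 4.
  x = λ² - 9 - 9 = 16 - 18 ≡ 11; y = λ·(9 - 11) - 3 ≡ 2. → (11, 2)
3P: (11, 2) + (9, 3). λ = (3 - 2)/(9 - 11) ≡ 1/11 mod 13. 11⁻¹ ≡ 6 (mod 13), so λ ≡ 6.
  x = λ² - 11 - 9 = 36 - 20 ≡ 3; y = λ·(11 - 3) - 2 ≡ 7. → (3, 7)
4P: (3, 7) + (9, 3). λ = (3 - 7)/(9 - 3) ≡ 9/6 mod 13. 6⁻¹ ≡ 11 (mod 13) since 6·11 = 66 ≡ 1, so λ ≡ 8.
  x = λ² - 3 - 9 = 64 - 12 ≡ 0; y = λ·(3 - 0) - 7 ≡ 4. → (0, 4)
5P: (0, 4) + (9, 3). λ = (3 - 4)/(9 - 0) ≡ 12/9 mod 13. 9⁻¹ ≡ 3 (mod 13), so λ ≡ 10.
  x = λ² - 0 - 9 = 100 - 9 ≡ 0; y = λ·(0 - 0) - 4 ≡ 9. → (0, 9)
6P: (0, 9) + (9, 3). λ = (3 - 9)/(9 - 0) ≡ 7/9 mod 13. 9⁻¹ ≡ 3 (mod 13) since 9·3 = 27 ≡ 1, so λ ≡ 8.
  x = λ² - 0 - 9 = 64 - 9 ≡ 3; y = λ·(0 - 3) - 9 ≡ 6. → (3, 6)
7P: (3, 6) + (9, 3). λ = (3 - 6)/(9 - 3) ≡ 10/6 mod 13. 6⁻¹ ≡ 11 (mod 13), so λ ≡ 6.
  x = λ² - 3 - 9 = 36 - 12 ≡ 11; y = λ·(3 - 11) - 6 ≡ 11. → (11, 11)
8P: (11, 11) + (9, 3). λ = (3 - 11)/(9 - 11) ≡ 5/11 mod 13. 11⁻¹ ≡ 6 (mod 13) since 11·6 = 66 ≡ 1, so λ ≡ 4.
  x = λ² - 11 - 9 = 16 - 20 ≡ 9; y = λ·(11 - 9) - 11 ≡ 10. → (9, 10)
9P: (9, 10) + (9, 3): same x and y₁ ≡ -y₂, so the sum is ∞.
9P = ∞, so the order is 9.

9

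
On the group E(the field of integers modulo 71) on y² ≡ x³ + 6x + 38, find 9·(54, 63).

Write P = (54, 63).
Double-and-add on 9 = (1001)₂. Start with P = (54, 63) for the leading 1-bit.
double: tangent at (54, 63): λ = (3·54² + 6)/(2·63) ≡ 21/55. 55⁻¹ ≡ 31 (mod 71) since 55·31 = 1705 ≡ 1, so λ ≡ 21·31 ≡ 12.
  x = λ² - 54 - 54 = 144 - 108 ≡ 36; y = λ·(54 - 36) - 63 ≡ 11. → (36, 11)
double: tangent at (36, 11): λ = (3·36² + 6)/(2·11) ≡ 60/22. 22⁻¹ ≡ 42 (mod 71), so λ ≡ 60·42 ≡ 35.
  x = λ² - 36 - 36 = 1225 - 72 ≡ 17; y = λ·(36 - 17) - 11 ≡ 15. → (17, 15)
double: tangent at (17, 15): λ = (3·17² + 6)/(2·15) ≡ 21/30. 30⁻¹ ≡ 45 (mod 71) since 30·45 = 1350 ≡ 1, so λ ≡ 21·45 ≡ 22.
  x = λ² - 17 - 17 = 484 - 34 ≡ 24; y = λ·(17 - 24) - 15 ≡ 44. → (24, 44)
add P: (24, 44) + (54, 63). λ = (63 - 44)/(54 - 24) ≡ 19/30 mod 71. 30⁻¹ ≡ 45 (mod 71), so λ ≡ 3.
  x = λ² - 24 - 54 = 9 - 78 ≡ 2; y = λ·(24 - 2) - 44 ≡ 22. → (2, 22)

(2, 22)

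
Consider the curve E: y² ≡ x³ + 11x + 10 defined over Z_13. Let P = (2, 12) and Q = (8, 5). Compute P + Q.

(2, 12) + (8, 5). λ = (5 - 12)/(8 - 2) ≡ 6/6 mod 13. 6⁻¹ ≡ 11 (mod 13) since 6·11 = 66 ≡ 1, so λ ≡ 1.
  x = λ² - 2 - 8 = 1 - 10 ≡ 4; y = λ·(2 - 4) - 12 ≡ 12. → (4, 12)

(4, 12)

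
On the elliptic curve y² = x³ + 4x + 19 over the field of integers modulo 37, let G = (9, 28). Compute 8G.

(6, 0)

Repeated addition: build up to 8G.
2G: tangent at (9, 28): λ = (3·9² + 4)/(2·28) ≡ 25/19. 19⁻¹ ≡ 2 (mod 37), so λ ≡ 25·2 ≡ 13.
  x = λ² - 9 - 9 = 169 - 18 ≡ 3; y = λ·(9 - 3) - 28 ≡ 13. → (3, 13)
3G: (3, 13) + (9, 28). λ = (28 - 13)/(9 - 3) ≡ 15/6 mod 37. 6⁻¹ ≡ 31 (mod 37) since 6·31 = 186 ≡ 1, so λ ≡ 21.
  x = λ² - 3 - 9 = 441 - 12 ≡ 22; y = λ·(3 - 22) - 13 ≡ 32. → (22, 32)
4G: (22, 32) + (9, 28). λ = (28 - 32)/(9 - 22) ≡ 33/24 mod 37. 24⁻¹ ≡ 17 (mod 37) since 24·17 = 408 ≡ 1, so λ ≡ 6.
  x = λ² - 22 - 9 = 36 - 31 ≡ 5; y = λ·(22 - 5) - 32 ≡ 33. → (5, 33)
5G: (5, 33) + (9, 28). λ = (28 - 33)/(9 - 5) ≡ 32/4 mod 37. 4⁻¹ ≡ 28 (mod 37), so λ ≡ 8.
  x = λ² - 5 - 9 = 64 - 14 ≡ 13; y = λ·(5 - 13) - 33 ≡ 14. → (13, 14)
6G: (13, 14) + (9, 28). λ = (28 - 14)/(9 - 13) ≡ 14/33 mod 37. 33⁻¹ ≡ 9 (mod 37), so λ ≡ 15.
  x = λ² - 13 - 9 = 225 - 22 ≡ 18; y = λ·(13 - 18) - 14 ≡ 22. → (18, 22)
7G: (18, 22) + (9, 28). λ = (28 - 22)/(9 - 18) ≡ 6/28 mod 37. 28⁻¹ ≡ 4 (mod 37), so λ ≡ 24.
  x = λ² - 18 - 9 = 576 - 27 ≡ 31; y = λ·(18 - 31) - 22 ≡ 36. → (31, 36)
8G: (31, 36) + (9, 28). λ = (28 - 36)/(9 - 31) ≡ 29/15 mod 37. 15⁻¹ ≡ 5 (mod 37) since 15·5 = 75 ≡ 1, so λ ≡ 34.
  x = λ² - 31 - 9 = 1156 - 40 ≡ 6; y = λ·(31 - 6) - 36 ≡ 0. → (6, 0)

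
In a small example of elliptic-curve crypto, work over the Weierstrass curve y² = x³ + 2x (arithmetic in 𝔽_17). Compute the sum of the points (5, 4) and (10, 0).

(4, 2)

(5, 4) + (10, 0). λ = (0 - 4)/(10 - 5) ≡ 13/5 mod 17. 5⁻¹ ≡ 7 (mod 17), so λ ≡ 6.
  x = λ² - 5 - 10 = 36 - 15 ≡ 4; y = λ·(5 - 4) - 4 ≡ 2. → (4, 2)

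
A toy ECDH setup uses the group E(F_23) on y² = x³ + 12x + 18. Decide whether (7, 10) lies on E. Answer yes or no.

yes

y² = 10² ≡ 8; x³ + 12x + 18 = 445 ≡ 8 (mod 23). 8 = 8.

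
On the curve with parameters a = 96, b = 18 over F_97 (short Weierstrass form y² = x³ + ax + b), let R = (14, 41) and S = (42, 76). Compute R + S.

(85, 40)

(14, 41) + (42, 76). λ = (76 - 41)/(42 - 14) ≡ 35/28 mod 97. 28⁻¹ ≡ 52 (mod 97) since 28·52 = 1456 ≡ 1, so λ ≡ 74.
  x = λ² - 14 - 42 = 5476 - 56 ≡ 85; y = λ·(14 - 85) - 41 ≡ 40. → (85, 40)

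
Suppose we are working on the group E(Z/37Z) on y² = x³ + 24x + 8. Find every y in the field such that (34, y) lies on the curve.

none

x³ + 24x + 8 = 40128 ≡ 20 (mod 37).
20 is a non-residue mod 37; no y exists.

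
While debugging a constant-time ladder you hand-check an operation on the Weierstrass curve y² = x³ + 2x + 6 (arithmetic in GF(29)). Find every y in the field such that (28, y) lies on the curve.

none

x³ + 2x + 6 = 22014 ≡ 3 (mod 29).
3 is a non-residue mod 29; no y exists.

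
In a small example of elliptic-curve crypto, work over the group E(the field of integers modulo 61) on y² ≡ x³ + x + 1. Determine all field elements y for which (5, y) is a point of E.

x³ + 1x + 1 = 131 ≡ 9 (mod 61).
Square roots of 9 mod 61: 3 and 58 (since 3² = 9 ≡ 9).

3, 58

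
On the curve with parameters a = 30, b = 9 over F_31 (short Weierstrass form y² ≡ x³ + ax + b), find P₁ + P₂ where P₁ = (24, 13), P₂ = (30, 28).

(22, 23)

(24, 13) + (30, 28). λ = (28 - 13)/(30 - 24) ≡ 15/6 mod 31. 6⁻¹ ≡ 26 (mod 31), so λ ≡ 18.
  x = λ² - 24 - 30 = 324 - 54 ≡ 22; y = λ·(24 - 22) - 13 ≡ 23. → (22, 23)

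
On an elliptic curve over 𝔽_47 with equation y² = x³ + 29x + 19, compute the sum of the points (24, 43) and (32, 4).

(24, 43) + (32, 4). λ = (4 - 43)/(32 - 24) ≡ 8/8 mod 47. 8⁻¹ ≡ 6 (mod 47), so λ ≡ 1.
  x = λ² - 24 - 32 = 1 - 56 ≡ 39; y = λ·(24 - 39) - 43 ≡ 36. → (39, 36)

(39, 36)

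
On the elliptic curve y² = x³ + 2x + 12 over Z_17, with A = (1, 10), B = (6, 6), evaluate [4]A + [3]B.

First 4A:
Repeated addition: build up to 4A.
2A: tangent at (1, 10): λ = (3·1² + 2)/(2·10) ≡ 5/3. 3⁻¹ ≡ 6 (mod 17), so λ ≡ 5·6 ≡ 13.
  x = λ² - 1 - 1 = 169 - 2 ≡ 14; y = λ·(1 - 14) - 10 ≡ 8. → (14, 8)
3A: (14, 8) + (1, 10). λ = (10 - 8)/(1 - 14) ≡ 2/4 mod 17. 4⁻¹ ≡ 13 (mod 17) since 4·13 = 52 ≡ 1, so λ ≡ 9.
  x = λ² - 14 - 1 = 81 - 15 ≡ 15; y = λ·(14 - 15) - 8 ≡ 0. → (15, 0)
4A: (15, 0) + (1, 10). λ = (10 - 0)/(1 - 15) ≡ 10/3 mod 17. 3⁻¹ ≡ 6 (mod 17), so λ ≡ 9.
  x = λ² - 15 - 1 = 81 - 16 ≡ 14; y = λ·(15 - 14) - 0 ≡ 9. → (14, 9)
4A = (14, 9).
Next 3B:
Repeated addition: build up to 3B.
2B: tangent at (6, 6): λ = (3·6² + 2)/(2·6) ≡ 8/12. 12⁻¹ ≡ 10 (mod 17), so λ ≡ 8·10 ≡ 12.
  x = λ² - 6 - 6 = 144 - 12 ≡ 13; y = λ·(6 - 13) - 6 ≡ 12. → (13, 12)
3B: (13, 12) + (6, 6). λ = (6 - 12)/(6 - 13) ≡ 11/10 mod 17. 10⁻¹ ≡ 12 (mod 17), so λ ≡ 13.
  x = λ² - 13 - 6 = 169 - 19 ≡ 14; y = λ·(13 - 14) - 12 ≡ 9. → (14, 9)
3B = (14, 9).
Finally 4A + 3B:
tangent at (14, 9): λ = (3·14² + 2)/(2·9) ≡ 12/1. 1⁻¹ ≡ 1 (mod 17), so λ ≡ 12·1 ≡ 12.
  x = λ² - 14 - 14 = 144 - 28 ≡ 14; y = λ·(14 - 14) - 9 ≡ 8. → (14, 8)

(14, 8)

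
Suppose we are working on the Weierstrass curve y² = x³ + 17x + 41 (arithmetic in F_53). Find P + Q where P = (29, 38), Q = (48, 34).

(29, 38) + (48, 34). λ = (34 - 38)/(48 - 29) ≡ 49/19 mod 53. 19⁻¹ ≡ 14 (mod 53), so λ ≡ 50.
  x = λ² - 29 - 48 = 2500 - 77 ≡ 38; y = λ·(29 - 38) - 38 ≡ 42. → (38, 42)

(38, 42)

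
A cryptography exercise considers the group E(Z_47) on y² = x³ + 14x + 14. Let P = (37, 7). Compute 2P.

(7, 28)

tangent at (37, 7): λ = (3·37² + 14)/(2·7) ≡ 32/14. 14⁻¹ ≡ 37 (mod 47), so λ ≡ 32·37 ≡ 9.
  x = λ² - 37 - 37 = 81 - 74 ≡ 7; y = λ·(37 - 7) - 7 ≡ 28. → (7, 28)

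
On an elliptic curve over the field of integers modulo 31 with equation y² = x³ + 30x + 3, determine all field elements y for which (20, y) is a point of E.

x³ + 30x + 3 = 8603 ≡ 16 (mod 31).
Square roots of 16 mod 31: 4 and 27 (since 4² = 16 ≡ 16).

4, 27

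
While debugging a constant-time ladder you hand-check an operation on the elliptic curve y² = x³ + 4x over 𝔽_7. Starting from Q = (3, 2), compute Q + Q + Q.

(6, 4)

Repeated addition: build up to 3Q.
2Q: tangent at (3, 2): λ = (3·3² + 4)/(2·2) ≡ 3/4. 4⁻¹ ≡ 2 (mod 7) since 4·2 = 8 ≡ 1, so λ ≡ 3·2 ≡ 6.
  x = λ² - 3 - 3 = 36 - 6 ≡ 2; y = λ·(3 - 2) - 2 ≡ 4. → (2, 4)
3Q: (2, 4) + (3, 2). λ = (2 - 4)/(3 - 2) ≡ 5/1 mod 7. 1⁻¹ ≡ 1 (mod 7), so λ ≡ 5.
  x = λ² - 2 - 3 = 25 - 5 ≡ 6; y = λ·(2 - 6) - 4 ≡ 4. → (6, 4)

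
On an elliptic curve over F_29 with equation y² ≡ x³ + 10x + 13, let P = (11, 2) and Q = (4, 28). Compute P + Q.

(11, 2) + (4, 28). λ = (28 - 2)/(4 - 11) ≡ 26/22 mod 29. 22⁻¹ ≡ 4 (mod 29), so λ ≡ 17.
  x = λ² - 11 - 4 = 289 - 15 ≡ 13; y = λ·(11 - 13) - 2 ≡ 22. → (13, 22)

(13, 22)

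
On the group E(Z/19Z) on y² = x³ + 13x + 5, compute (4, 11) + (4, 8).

O

The two points share x = 4 and their y-coordinates satisfy 11 + 8 ≡ 0 (mod 19), so they are inverses. Their sum is ∞.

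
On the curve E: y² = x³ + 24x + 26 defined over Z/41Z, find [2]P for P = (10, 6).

(12, 22)

tangent at (10, 6): λ = (3·10² + 24)/(2·6) ≡ 37/12. 12⁻¹ ≡ 24 (mod 41) since 12·24 = 288 ≡ 1, so λ ≡ 37·24 ≡ 27.
  x = λ² - 10 - 10 = 729 - 20 ≡ 12; y = λ·(10 - 12) - 6 ≡ 22. → (12, 22)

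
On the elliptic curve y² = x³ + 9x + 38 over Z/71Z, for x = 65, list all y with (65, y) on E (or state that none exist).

x³ + 9x + 38 = 275248 ≡ 52 (mod 71).
52 is a non-residue mod 71; no y exists.

none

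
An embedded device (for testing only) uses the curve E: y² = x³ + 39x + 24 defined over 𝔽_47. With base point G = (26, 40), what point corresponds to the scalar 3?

(10, 2)

Repeated addition: build up to 3G.
2G: tangent at (26, 40): λ = (3·26² + 39)/(2·40) ≡ 46/33. 33⁻¹ ≡ 10 (mod 47) since 33·10 = 330 ≡ 1, so λ ≡ 46·10 ≡ 37.
  x = λ² - 26 - 26 = 1369 - 52 ≡ 1; y = λ·(26 - 1) - 40 ≡ 39. → (1, 39)
3G: (1, 39) + (26, 40). λ = (40 - 39)/(26 - 1) ≡ 1/25 mod 47. 25⁻¹ ≡ 32 (mod 47) since 25·32 = 800 ≡ 1, so λ ≡ 32.
  x = λ² - 1 - 26 = 1024 - 27 ≡ 10; y = λ·(1 - 10) - 39 ≡ 2. → (10, 2)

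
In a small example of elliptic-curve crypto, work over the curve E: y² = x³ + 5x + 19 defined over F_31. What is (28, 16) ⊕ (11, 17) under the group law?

(20, 20)

(28, 16) + (11, 17). λ = (17 - 16)/(11 - 28) ≡ 1/14 mod 31. 14⁻¹ ≡ 20 (mod 31), so λ ≡ 20.
  x = λ² - 28 - 11 = 400 - 39 ≡ 20; y = λ·(28 - 20) - 16 ≡ 20. → (20, 20)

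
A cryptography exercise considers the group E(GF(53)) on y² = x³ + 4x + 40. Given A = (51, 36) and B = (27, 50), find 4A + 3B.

First 4A:
Repeated addition: build up to 4A.
2A: tangent at (51, 36): λ = (3·51² + 4)/(2·36) ≡ 16/19. 19⁻¹ ≡ 14 (mod 53) since 19·14 = 266 ≡ 1, so λ ≡ 16·14 ≡ 12.
  x = λ² - 51 - 51 = 144 - 102 ≡ 42; y = λ·(51 - 42) - 36 ≡ 19. → (42, 19)
3A: (42, 19) + (51, 36). λ = (36 - 19)/(51 - 42) ≡ 17/9 mod 53. 9⁻¹ ≡ 6 (mod 53), so λ ≡ 49.
  x = λ² - 42 - 51 = 2401 - 93 ≡ 29; y = λ·(42 - 29) - 19 ≡ 35. → (29, 35)
4A: (29, 35) + (51, 36). λ = (36 - 35)/(51 - 29) ≡ 1/22 mod 53. 22⁻¹ ≡ 41 (mod 53), so λ ≡ 41.
  x = λ² - 29 - 51 = 1681 - 80 ≡ 11; y = λ·(29 - 11) - 35 ≡ 14. → (11, 14)
4A = (11, 14).
Next 3B:
Repeated addition: build up to 3B.
2B: tangent at (27, 50): λ = (3·27² + 4)/(2·50) ≡ 18/47. 47⁻¹ ≡ 44 (mod 53), so λ ≡ 18·44 ≡ 50.
  x = λ² - 27 - 27 = 2500 - 54 ≡ 8; y = λ·(27 - 8) - 50 ≡ 52. → (8, 52)
3B: (8, 52) + (27, 50). λ = (50 - 52)/(27 - 8) ≡ 51/19 mod 53. 19⁻¹ ≡ 14 (mod 53) since 19·14 = 266 ≡ 1, so λ ≡ 25.
  x = λ² - 8 - 27 = 625 - 35 ≡ 7; y = λ·(8 - 7) - 52 ≡ 26. → (7, 26)
3B = (7, 26).
Finally 4A + 3B:
(11, 14) + (7, 26). λ = (26 - 14)/(7 - 11) ≡ 12/49 mod 53. 49⁻¹ ≡ 13 (mod 53), so λ ≡ 50.
  x = λ² - 11 - 7 = 2500 - 18 ≡ 44; y = λ·(11 - 44) - 14 ≡ 32. → (44, 32)

(44, 32)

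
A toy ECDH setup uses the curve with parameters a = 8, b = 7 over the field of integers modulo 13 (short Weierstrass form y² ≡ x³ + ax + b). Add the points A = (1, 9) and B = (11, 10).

(4, 5)

(1, 9) + (11, 10). λ = (10 - 9)/(11 - 1) ≡ 1/10 mod 13. 10⁻¹ ≡ 4 (mod 13) since 10·4 = 40 ≡ 1, so λ ≡ 4.
  x = λ² - 1 - 11 = 16 - 12 ≡ 4; y = λ·(1 - 4) - 9 ≡ 5. → (4, 5)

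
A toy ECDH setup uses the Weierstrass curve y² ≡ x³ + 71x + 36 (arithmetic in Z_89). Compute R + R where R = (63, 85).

tangent at (63, 85): λ = (3·63² + 71)/(2·85) ≡ 52/81. 81⁻¹ ≡ 11 (mod 89) since 81·11 = 891 ≡ 1, so λ ≡ 52·11 ≡ 38.
  x = λ² - 63 - 63 = 1444 - 126 ≡ 72; y = λ·(63 - 72) - 85 ≡ 18. → (72, 18)

(72, 18)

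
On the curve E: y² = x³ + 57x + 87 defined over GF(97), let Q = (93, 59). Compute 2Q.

(33, 47)

tangent at (93, 59): λ = (3·93² + 57)/(2·59) ≡ 8/21. 21⁻¹ ≡ 37 (mod 97) since 21·37 = 777 ≡ 1, so λ ≡ 8·37 ≡ 5.
  x = λ² - 93 - 93 = 25 - 186 ≡ 33; y = λ·(93 - 33) - 59 ≡ 47. → (33, 47)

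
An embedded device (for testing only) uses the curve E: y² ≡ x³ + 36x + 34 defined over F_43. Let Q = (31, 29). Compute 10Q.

Double-and-add on 10 = (1010)₂. Start with Q = (31, 29) for the leading 1-bit.
double: tangent at (31, 29): λ = (3·31² + 36)/(2·29) ≡ 38/15. 15⁻¹ ≡ 23 (mod 43), so λ ≡ 38·23 ≡ 14.
  x = λ² - 31 - 31 = 196 - 62 ≡ 5; y = λ·(31 - 5) - 29 ≡ 34. → (5, 34)
double: tangent at (5, 34): λ = (3·5² + 36)/(2·34) ≡ 25/25. 25⁻¹ ≡ 31 (mod 43) since 25·31 = 775 ≡ 1, so λ ≡ 25·31 ≡ 1.
  x = λ² - 5 - 5 = 1 - 10 ≡ 34; y = λ·(5 - 34) - 34 ≡ 23. → (34, 23)
add Q: (34, 23) + (31, 29). λ = (29 - 23)/(31 - 34) ≡ 6/40 mod 43. 40⁻¹ ≡ 14 (mod 43) since 40·14 = 560 ≡ 1, so λ ≡ 41.
  x = λ² - 34 - 31 = 1681 - 65 ≡ 25; y = λ·(34 - 25) - 23 ≡ 2. → (25, 2)
double: tangent at (25, 2): λ = (3·25² + 36)/(2·2) ≡ 19/4. 4⁻¹ ≡ 11 (mod 43), so λ ≡ 19·11 ≡ 37.
  x = λ² - 25 - 25 = 1369 - 50 ≡ 29; y = λ·(25 - 29) - 2 ≡ 22. → (29, 22)

(29, 22)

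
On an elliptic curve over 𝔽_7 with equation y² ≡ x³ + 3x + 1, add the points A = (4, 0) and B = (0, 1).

(4, 0) + (0, 1). λ = (1 - 0)/(0 - 4) ≡ 1/3 mod 7. 3⁻¹ ≡ 5 (mod 7), so λ ≡ 5.
  x = λ² - 4 - 0 = 25 - 4 ≡ 0; y = λ·(4 - 0) - 0 ≡ 6. → (0, 6)

(0, 6)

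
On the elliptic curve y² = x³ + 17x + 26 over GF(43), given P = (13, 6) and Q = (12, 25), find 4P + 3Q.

First 4P:
Repeated addition: build up to 4P.
2P: tangent at (13, 6): λ = (3·13² + 17)/(2·6) ≡ 8/12. 12⁻¹ ≡ 18 (mod 43) since 12·18 = 216 ≡ 1, so λ ≡ 8·18 ≡ 15.
  x = λ² - 13 - 13 = 225 - 26 ≡ 27; y = λ·(13 - 27) - 6 ≡ 42. → (27, 42)
3P: (27, 42) + (13, 6). λ = (6 - 42)/(13 - 27) ≡ 7/29 mod 43. 29⁻¹ ≡ 3 (mod 43) since 29·3 = 87 ≡ 1, so λ ≡ 21.
  x = λ² - 27 - 13 = 441 - 40 ≡ 14; y = λ·(27 - 14) - 42 ≡ 16. → (14, 16)
4P: (14, 16) + (13, 6). λ = (6 - 16)/(13 - 14) ≡ 33/42 mod 43. 42⁻¹ ≡ 42 (mod 43), so λ ≡ 10.
  x = λ² - 14 - 13 = 100 - 27 ≡ 30; y = λ·(14 - 30) - 16 ≡ 39. → (30, 39)
4P = (30, 39).
Next 3Q:
Repeated addition: build up to 3Q.
2Q: tangent at (12, 25): λ = (3·12² + 17)/(2·25) ≡ 19/7. 7⁻¹ ≡ 37 (mod 43), so λ ≡ 19·37 ≡ 15.
  x = λ² - 12 - 12 = 225 - 24 ≡ 29; y = λ·(12 - 29) - 25 ≡ 21. → (29, 21)
3Q: (29, 21) + (12, 25). λ = (25 - 21)/(12 - 29) ≡ 4/26 mod 43. 26⁻¹ ≡ 5 (mod 43), so λ ≡ 20.
  x = λ² - 29 - 12 = 400 - 41 ≡ 15; y = λ·(29 - 15) - 21 ≡ 1. → (15, 1)
3Q = (15, 1).
Finally 4P + 3Q:
(30, 39) + (15, 1). λ = (1 - 39)/(15 - 30) ≡ 5/28 mod 43. 28⁻¹ ≡ 20 (mod 43) since 28·20 = 560 ≡ 1, so λ ≡ 14.
  x = λ² - 30 - 15 = 196 - 45 ≡ 22; y = λ·(30 - 22) - 39 ≡ 30. → (22, 30)

(22, 30)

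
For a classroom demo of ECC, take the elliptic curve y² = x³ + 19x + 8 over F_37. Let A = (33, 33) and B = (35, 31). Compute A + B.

(7, 15)

(33, 33) + (35, 31). λ = (31 - 33)/(35 - 33) ≡ 35/2 mod 37. 2⁻¹ ≡ 19 (mod 37), so λ ≡ 36.
  x = λ² - 33 - 35 = 1296 - 68 ≡ 7; y = λ·(33 - 7) - 33 ≡ 15. → (7, 15)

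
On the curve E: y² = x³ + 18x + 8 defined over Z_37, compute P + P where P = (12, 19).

(12, 18)

tangent at (12, 19): λ = (3·12² + 18)/(2·19) ≡ 6/1. 1⁻¹ ≡ 1 (mod 37), so λ ≡ 6·1 ≡ 6.
  x = λ² - 12 - 12 = 36 - 24 ≡ 12; y = λ·(12 - 12) - 19 ≡ 18. → (12, 18)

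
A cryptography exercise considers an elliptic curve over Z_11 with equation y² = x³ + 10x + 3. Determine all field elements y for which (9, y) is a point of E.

none

x³ + 10x + 3 = 822 ≡ 8 (mod 11).
8 is a non-residue mod 11; no y exists.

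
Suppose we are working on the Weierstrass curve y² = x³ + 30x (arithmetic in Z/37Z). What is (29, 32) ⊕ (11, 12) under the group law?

(6, 10)

(29, 32) + (11, 12). λ = (12 - 32)/(11 - 29) ≡ 17/19 mod 37. 19⁻¹ ≡ 2 (mod 37), so λ ≡ 34.
  x = λ² - 29 - 11 = 1156 - 40 ≡ 6; y = λ·(29 - 6) - 32 ≡ 10. → (6, 10)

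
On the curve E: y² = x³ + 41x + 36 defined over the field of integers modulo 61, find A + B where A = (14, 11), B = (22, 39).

(14, 11) + (22, 39). λ = (39 - 11)/(22 - 14) ≡ 28/8 mod 61. 8⁻¹ ≡ 23 (mod 61), so λ ≡ 34.
  x = λ² - 14 - 22 = 1156 - 36 ≡ 22; y = λ·(14 - 22) - 11 ≡ 22. → (22, 22)

(22, 22)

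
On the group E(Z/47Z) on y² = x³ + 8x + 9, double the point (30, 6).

tangent at (30, 6): λ = (3·30² + 8)/(2·6) ≡ 29/12. 12⁻¹ ≡ 4 (mod 47), so λ ≡ 29·4 ≡ 22.
  x = λ² - 30 - 30 = 484 - 60 ≡ 1; y = λ·(30 - 1) - 6 ≡ 21. → (1, 21)

(1, 21)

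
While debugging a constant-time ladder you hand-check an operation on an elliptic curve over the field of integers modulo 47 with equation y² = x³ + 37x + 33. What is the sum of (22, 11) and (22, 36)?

O

The two points share x = 22 and their y-coordinates satisfy 11 + 36 ≡ 0 (mod 47), so they are inverses. Their sum is the point at infinity.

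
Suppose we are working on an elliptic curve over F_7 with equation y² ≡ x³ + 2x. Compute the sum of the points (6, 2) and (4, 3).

(6, 2) + (4, 3). λ = (3 - 2)/(4 - 6) ≡ 1/5 mod 7. 5⁻¹ ≡ 3 (mod 7), so λ ≡ 3.
  x = λ² - 6 - 4 = 9 - 10 ≡ 6; y = λ·(6 - 6) - 2 ≡ 5. → (6, 5)

(6, 5)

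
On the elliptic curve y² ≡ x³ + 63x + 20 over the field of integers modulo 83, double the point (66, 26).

(21, 35)

tangent at (66, 26): λ = (3·66² + 63)/(2·26) ≡ 17/52. 52⁻¹ ≡ 8 (mod 83), so λ ≡ 17·8 ≡ 53.
  x = λ² - 66 - 66 = 2809 - 132 ≡ 21; y = λ·(66 - 21) - 26 ≡ 35. → (21, 35)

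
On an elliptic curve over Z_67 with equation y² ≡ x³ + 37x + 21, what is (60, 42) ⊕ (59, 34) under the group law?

(12, 7)

(60, 42) + (59, 34). λ = (34 - 42)/(59 - 60) ≡ 59/66 mod 67. 66⁻¹ ≡ 66 (mod 67), so λ ≡ 8.
  x = λ² - 60 - 59 = 64 - 119 ≡ 12; y = λ·(60 - 12) - 42 ≡ 7. → (12, 7)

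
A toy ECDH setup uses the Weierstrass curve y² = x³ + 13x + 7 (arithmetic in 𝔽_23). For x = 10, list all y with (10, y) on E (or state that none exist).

none

x³ + 13x + 7 = 1137 ≡ 10 (mod 23).
10 is a non-residue mod 23; no y exists.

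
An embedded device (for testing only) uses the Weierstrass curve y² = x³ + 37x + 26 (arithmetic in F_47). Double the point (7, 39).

tangent at (7, 39): λ = (3·7² + 37)/(2·39) ≡ 43/31. 31⁻¹ ≡ 44 (mod 47), so λ ≡ 43·44 ≡ 12.
  x = λ² - 7 - 7 = 144 - 14 ≡ 36; y = λ·(7 - 36) - 39 ≡ 36. → (36, 36)

(36, 36)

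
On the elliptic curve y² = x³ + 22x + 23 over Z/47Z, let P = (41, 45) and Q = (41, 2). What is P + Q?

The two points share x = 41 and their y-coordinates satisfy 45 + 2 ≡ 0 (mod 47), so they are inverses. Their sum is O.

O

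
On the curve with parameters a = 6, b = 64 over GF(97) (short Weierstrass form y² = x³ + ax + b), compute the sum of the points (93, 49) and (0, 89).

(7, 35)

(93, 49) + (0, 89). λ = (89 - 49)/(0 - 93) ≡ 40/4 mod 97. 4⁻¹ ≡ 73 (mod 97) since 4·73 = 292 ≡ 1, so λ ≡ 10.
  x = λ² - 93 - 0 = 100 - 93 ≡ 7; y = λ·(93 - 7) - 49 ≡ 35. → (7, 35)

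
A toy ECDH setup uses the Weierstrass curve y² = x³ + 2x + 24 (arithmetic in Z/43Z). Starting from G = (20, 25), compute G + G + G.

Repeated addition: build up to 3G.
2G: tangent at (20, 25): λ = (3·20² + 2)/(2·25) ≡ 41/7. 7⁻¹ ≡ 37 (mod 43), so λ ≡ 41·37 ≡ 12.
  x = λ² - 20 - 20 = 144 - 40 ≡ 18; y = λ·(20 - 18) - 25 ≡ 42. → (18, 42)
3G: (18, 42) + (20, 25). λ = (25 - 42)/(20 - 18) ≡ 26/2 mod 43. 2⁻¹ ≡ 22 (mod 43), so λ ≡ 13.
  x = λ² - 18 - 20 = 169 - 38 ≡ 2; y = λ·(18 - 2) - 42 ≡ 37. → (2, 37)

(2, 37)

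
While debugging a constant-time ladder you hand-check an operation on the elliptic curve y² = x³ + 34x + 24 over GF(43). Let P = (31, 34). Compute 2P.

(28, 3)

tangent at (31, 34): λ = (3·31² + 34)/(2·34) ≡ 36/25. 25⁻¹ ≡ 31 (mod 43) since 25·31 = 775 ≡ 1, so λ ≡ 36·31 ≡ 41.
  x = λ² - 31 - 31 = 1681 - 62 ≡ 28; y = λ·(31 - 28) - 34 ≡ 3. → (28, 3)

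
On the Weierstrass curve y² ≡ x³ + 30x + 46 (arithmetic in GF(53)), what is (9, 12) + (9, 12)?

(41, 48)

tangent at (9, 12): λ = (3·9² + 30)/(2·12) ≡ 8/24. 24⁻¹ ≡ 42 (mod 53) since 24·42 = 1008 ≡ 1, so λ ≡ 8·42 ≡ 18.
  x = λ² - 9 - 9 = 324 - 18 ≡ 41; y = λ·(9 - 41) - 12 ≡ 48. → (41, 48)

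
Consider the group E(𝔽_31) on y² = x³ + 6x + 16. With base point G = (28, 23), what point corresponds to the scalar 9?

(20, 13)

Double-and-add on 9 = (1001)₂. Start with G = (28, 23) for the leading 1-bit.
double: tangent at (28, 23): λ = (3·28² + 6)/(2·23) ≡ 2/15. 15⁻¹ ≡ 29 (mod 31) since 15·29 = 435 ≡ 1, so λ ≡ 2·29 ≡ 27.
  x = λ² - 28 - 28 = 729 - 56 ≡ 22; y = λ·(28 - 22) - 23 ≡ 15. → (22, 15)
double: tangent at (22, 15): λ = (3·22² + 6)/(2·15) ≡ 1/30. 30⁻¹ ≡ 30 (mod 31) since 30·30 = 900 ≡ 1, so λ ≡ 1·30 ≡ 30.
  x = λ² - 22 - 22 = 900 - 44 ≡ 19; y = λ·(22 - 19) - 15 ≡ 13. → (19, 13)
double: tangent at (19, 13): λ = (3·19² + 6)/(2·13) ≡ 4/26. 26⁻¹ ≡ 6 (mod 31), so λ ≡ 4·6 ≡ 24.
  x = λ² - 19 - 19 = 576 - 38 ≡ 11; y = λ·(19 - 11) - 13 ≡ 24. → (11, 24)
add G: (11, 24) + (28, 23). λ = (23 - 24)/(28 - 11) ≡ 30/17 mod 31. 17⁻¹ ≡ 11 (mod 31) since 17·11 = 187 ≡ 1, so λ ≡ 20.
  x = λ² - 11 - 28 = 400 - 39 ≡ 20; y = λ·(11 - 20) - 24 ≡ 13. → (20, 13)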